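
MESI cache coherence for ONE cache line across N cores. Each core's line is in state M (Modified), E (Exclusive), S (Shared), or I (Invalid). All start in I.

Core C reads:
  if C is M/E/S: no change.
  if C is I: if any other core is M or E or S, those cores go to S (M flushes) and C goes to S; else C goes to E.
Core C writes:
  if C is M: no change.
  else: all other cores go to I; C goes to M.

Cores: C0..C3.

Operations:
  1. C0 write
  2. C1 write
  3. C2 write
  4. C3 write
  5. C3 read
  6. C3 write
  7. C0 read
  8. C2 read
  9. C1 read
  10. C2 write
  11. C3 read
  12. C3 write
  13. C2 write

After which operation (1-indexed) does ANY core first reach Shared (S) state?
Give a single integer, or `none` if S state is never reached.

Answer: 7

Derivation:
Op 1: C0 write [C0 write: invalidate none -> C0=M] -> [M,I,I,I]
Op 2: C1 write [C1 write: invalidate ['C0=M'] -> C1=M] -> [I,M,I,I]
Op 3: C2 write [C2 write: invalidate ['C1=M'] -> C2=M] -> [I,I,M,I]
Op 4: C3 write [C3 write: invalidate ['C2=M'] -> C3=M] -> [I,I,I,M]
Op 5: C3 read [C3 read: already in M, no change] -> [I,I,I,M]
Op 6: C3 write [C3 write: already M (modified), no change] -> [I,I,I,M]
Op 7: C0 read [C0 read from I: others=['C3=M'] -> C0=S, others downsized to S] -> [S,I,I,S]
  -> First S state at op 7; remaining ops need not be traced.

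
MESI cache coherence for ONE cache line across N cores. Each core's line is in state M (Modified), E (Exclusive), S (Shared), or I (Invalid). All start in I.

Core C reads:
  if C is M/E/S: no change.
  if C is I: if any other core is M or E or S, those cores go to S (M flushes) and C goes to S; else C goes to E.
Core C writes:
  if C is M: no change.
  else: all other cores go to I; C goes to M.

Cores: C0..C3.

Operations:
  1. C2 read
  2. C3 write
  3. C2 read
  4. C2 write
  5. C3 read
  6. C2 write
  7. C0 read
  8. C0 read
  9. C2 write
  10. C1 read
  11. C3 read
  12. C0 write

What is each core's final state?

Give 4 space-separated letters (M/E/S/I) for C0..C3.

Answer: M I I I

Derivation:
Op 1: C2 read [C2 read from I: no other sharers -> C2=E (exclusive)] -> [I,I,E,I]
Op 2: C3 write [C3 write: invalidate ['C2=E'] -> C3=M] -> [I,I,I,M]
Op 3: C2 read [C2 read from I: others=['C3=M'] -> C2=S, others downsized to S] -> [I,I,S,S]
Op 4: C2 write [C2 write: invalidate ['C3=S'] -> C2=M] -> [I,I,M,I]
Op 5: C3 read [C3 read from I: others=['C2=M'] -> C3=S, others downsized to S] -> [I,I,S,S]
Op 6: C2 write [C2 write: invalidate ['C3=S'] -> C2=M] -> [I,I,M,I]
Op 7: C0 read [C0 read from I: others=['C2=M'] -> C0=S, others downsized to S] -> [S,I,S,I]
Op 8: C0 read [C0 read: already in S, no change] -> [S,I,S,I]
Op 9: C2 write [C2 write: invalidate ['C0=S'] -> C2=M] -> [I,I,M,I]
Op 10: C1 read [C1 read from I: others=['C2=M'] -> C1=S, others downsized to S] -> [I,S,S,I]
Op 11: C3 read [C3 read from I: others=['C1=S', 'C2=S'] -> C3=S, others downsized to S] -> [I,S,S,S]
Op 12: C0 write [C0 write: invalidate ['C1=S', 'C2=S', 'C3=S'] -> C0=M] -> [M,I,I,I]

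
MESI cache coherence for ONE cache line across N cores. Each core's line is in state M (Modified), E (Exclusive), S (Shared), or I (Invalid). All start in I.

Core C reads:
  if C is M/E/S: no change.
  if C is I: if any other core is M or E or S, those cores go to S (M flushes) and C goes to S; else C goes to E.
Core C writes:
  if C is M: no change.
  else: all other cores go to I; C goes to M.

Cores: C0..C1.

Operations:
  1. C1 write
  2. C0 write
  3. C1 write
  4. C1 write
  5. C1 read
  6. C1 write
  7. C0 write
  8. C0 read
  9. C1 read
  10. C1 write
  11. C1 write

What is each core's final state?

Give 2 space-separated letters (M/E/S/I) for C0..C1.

Op 1: C1 write [C1 write: invalidate none -> C1=M] -> [I,M]
Op 2: C0 write [C0 write: invalidate ['C1=M'] -> C0=M] -> [M,I]
Op 3: C1 write [C1 write: invalidate ['C0=M'] -> C1=M] -> [I,M]
Op 4: C1 write [C1 write: already M (modified), no change] -> [I,M]
Op 5: C1 read [C1 read: already in M, no change] -> [I,M]
Op 6: C1 write [C1 write: already M (modified), no change] -> [I,M]
Op 7: C0 write [C0 write: invalidate ['C1=M'] -> C0=M] -> [M,I]
Op 8: C0 read [C0 read: already in M, no change] -> [M,I]
Op 9: C1 read [C1 read from I: others=['C0=M'] -> C1=S, others downsized to S] -> [S,S]
Op 10: C1 write [C1 write: invalidate ['C0=S'] -> C1=M] -> [I,M]
Op 11: C1 write [C1 write: already M (modified), no change] -> [I,M]

Answer: I M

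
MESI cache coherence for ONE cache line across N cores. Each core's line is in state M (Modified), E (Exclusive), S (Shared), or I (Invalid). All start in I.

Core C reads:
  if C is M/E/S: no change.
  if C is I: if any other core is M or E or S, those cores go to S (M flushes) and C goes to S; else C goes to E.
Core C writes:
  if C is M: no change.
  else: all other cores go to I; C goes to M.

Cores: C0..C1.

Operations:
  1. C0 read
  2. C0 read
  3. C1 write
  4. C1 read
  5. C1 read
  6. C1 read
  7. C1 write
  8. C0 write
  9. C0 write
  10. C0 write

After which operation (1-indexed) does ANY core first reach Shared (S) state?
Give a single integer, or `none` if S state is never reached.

Op 1: C0 read [C0 read from I: no other sharers -> C0=E (exclusive)] -> [E,I]
Op 2: C0 read [C0 read: already in E, no change] -> [E,I]
Op 3: C1 write [C1 write: invalidate ['C0=E'] -> C1=M] -> [I,M]
Op 4: C1 read [C1 read: already in M, no change] -> [I,M]
Op 5: C1 read [C1 read: already in M, no change] -> [I,M]
Op 6: C1 read [C1 read: already in M, no change] -> [I,M]
Op 7: C1 write [C1 write: already M (modified), no change] -> [I,M]
Op 8: C0 write [C0 write: invalidate ['C1=M'] -> C0=M] -> [M,I]
Op 9: C0 write [C0 write: already M (modified), no change] -> [M,I]
Op 10: C0 write [C0 write: already M (modified), no change] -> [M,I]
S state never reached in this sequence.

Answer: none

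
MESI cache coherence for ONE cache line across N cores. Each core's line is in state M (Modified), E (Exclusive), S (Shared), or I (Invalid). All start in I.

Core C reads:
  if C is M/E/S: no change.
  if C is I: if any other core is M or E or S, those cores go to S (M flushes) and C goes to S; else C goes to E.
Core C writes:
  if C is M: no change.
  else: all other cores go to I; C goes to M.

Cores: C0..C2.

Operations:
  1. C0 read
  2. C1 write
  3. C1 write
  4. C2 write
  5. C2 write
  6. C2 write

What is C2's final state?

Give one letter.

Answer: M

Derivation:
Op 1: C0 read [C0 read from I: no other sharers -> C0=E (exclusive)] -> [E,I,I]
Op 2: C1 write [C1 write: invalidate ['C0=E'] -> C1=M] -> [I,M,I]
Op 3: C1 write [C1 write: already M (modified), no change] -> [I,M,I]
Op 4: C2 write [C2 write: invalidate ['C1=M'] -> C2=M] -> [I,I,M]
Op 5: C2 write [C2 write: already M (modified), no change] -> [I,I,M]
Op 6: C2 write [C2 write: already M (modified), no change] -> [I,I,M]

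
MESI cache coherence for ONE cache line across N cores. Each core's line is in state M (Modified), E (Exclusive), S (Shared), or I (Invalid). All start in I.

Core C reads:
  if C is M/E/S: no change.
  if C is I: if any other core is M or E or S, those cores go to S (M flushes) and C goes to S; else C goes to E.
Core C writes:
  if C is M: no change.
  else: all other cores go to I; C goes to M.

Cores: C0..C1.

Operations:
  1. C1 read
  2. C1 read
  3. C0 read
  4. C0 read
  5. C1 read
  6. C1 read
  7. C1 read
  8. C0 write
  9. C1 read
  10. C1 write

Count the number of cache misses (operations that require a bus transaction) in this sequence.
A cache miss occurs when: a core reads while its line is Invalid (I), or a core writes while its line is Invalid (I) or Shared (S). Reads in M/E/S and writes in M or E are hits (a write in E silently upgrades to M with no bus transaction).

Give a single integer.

Answer: 5

Derivation:
Op 1: C1 read [C1 read from I: no other sharers -> C1=E (exclusive)] -> [I,E] [MISS #1: read from I]
Op 2: C1 read [C1 read: already in E, no change] -> [I,E] [hit: read from E]
Op 3: C0 read [C0 read from I: others=['C1=E'] -> C0=S, others downsized to S] -> [S,S] [MISS #2: read from I]
Op 4: C0 read [C0 read: already in S, no change] -> [S,S] [hit: read from S]
Op 5: C1 read [C1 read: already in S, no change] -> [S,S] [hit: read from S]
Op 6: C1 read [C1 read: already in S, no change] -> [S,S] [hit: read from S]
Op 7: C1 read [C1 read: already in S, no change] -> [S,S] [hit: read from S]
Op 8: C0 write [C0 write: invalidate ['C1=S'] -> C0=M] -> [M,I] [MISS #3: write from S]
Op 9: C1 read [C1 read from I: others=['C0=M'] -> C1=S, others downsized to S] -> [S,S] [MISS #4: read from I]
Op 10: C1 write [C1 write: invalidate ['C0=S'] -> C1=M] -> [I,M] [MISS #5: write from S]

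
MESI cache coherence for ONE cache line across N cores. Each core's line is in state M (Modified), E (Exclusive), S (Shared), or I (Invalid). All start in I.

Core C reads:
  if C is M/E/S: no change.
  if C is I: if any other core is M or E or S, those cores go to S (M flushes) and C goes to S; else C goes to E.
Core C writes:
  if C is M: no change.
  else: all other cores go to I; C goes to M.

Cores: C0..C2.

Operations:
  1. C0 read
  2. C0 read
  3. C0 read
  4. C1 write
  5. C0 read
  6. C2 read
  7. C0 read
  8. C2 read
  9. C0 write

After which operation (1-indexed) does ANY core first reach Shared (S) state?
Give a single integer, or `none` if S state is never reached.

Op 1: C0 read [C0 read from I: no other sharers -> C0=E (exclusive)] -> [E,I,I]
Op 2: C0 read [C0 read: already in E, no change] -> [E,I,I]
Op 3: C0 read [C0 read: already in E, no change] -> [E,I,I]
Op 4: C1 write [C1 write: invalidate ['C0=E'] -> C1=M] -> [I,M,I]
Op 5: C0 read [C0 read from I: others=['C1=M'] -> C0=S, others downsized to S] -> [S,S,I]
  -> First S state at op 5; remaining ops need not be traced.

Answer: 5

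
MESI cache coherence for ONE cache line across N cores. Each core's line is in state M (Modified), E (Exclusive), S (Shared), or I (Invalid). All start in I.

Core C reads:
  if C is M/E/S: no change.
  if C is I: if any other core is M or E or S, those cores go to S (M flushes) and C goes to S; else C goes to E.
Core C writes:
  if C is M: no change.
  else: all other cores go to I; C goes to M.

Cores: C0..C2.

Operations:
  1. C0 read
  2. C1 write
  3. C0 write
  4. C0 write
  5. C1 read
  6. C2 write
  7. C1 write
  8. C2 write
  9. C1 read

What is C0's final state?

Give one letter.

Op 1: C0 read [C0 read from I: no other sharers -> C0=E (exclusive)] -> [E,I,I]
Op 2: C1 write [C1 write: invalidate ['C0=E'] -> C1=M] -> [I,M,I]
Op 3: C0 write [C0 write: invalidate ['C1=M'] -> C0=M] -> [M,I,I]
Op 4: C0 write [C0 write: already M (modified), no change] -> [M,I,I]
Op 5: C1 read [C1 read from I: others=['C0=M'] -> C1=S, others downsized to S] -> [S,S,I]
Op 6: C2 write [C2 write: invalidate ['C0=S', 'C1=S'] -> C2=M] -> [I,I,M]
Op 7: C1 write [C1 write: invalidate ['C2=M'] -> C1=M] -> [I,M,I]
Op 8: C2 write [C2 write: invalidate ['C1=M'] -> C2=M] -> [I,I,M]
Op 9: C1 read [C1 read from I: others=['C2=M'] -> C1=S, others downsized to S] -> [I,S,S]

Answer: I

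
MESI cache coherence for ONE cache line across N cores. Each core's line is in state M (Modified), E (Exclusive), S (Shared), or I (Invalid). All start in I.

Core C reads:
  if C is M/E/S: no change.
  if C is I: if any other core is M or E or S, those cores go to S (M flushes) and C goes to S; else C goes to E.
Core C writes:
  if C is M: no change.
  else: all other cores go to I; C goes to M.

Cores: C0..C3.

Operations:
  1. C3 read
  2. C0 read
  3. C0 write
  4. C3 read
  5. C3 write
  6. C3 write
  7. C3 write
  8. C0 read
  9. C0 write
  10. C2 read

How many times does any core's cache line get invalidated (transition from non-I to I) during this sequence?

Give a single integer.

Answer: 3

Derivation:
Op 1: C3 read [C3 read from I: no other sharers -> C3=E (exclusive)] -> [I,I,I,E] (invalidations this op: 0; running total: 0)
Op 2: C0 read [C0 read from I: others=['C3=E'] -> C0=S, others downsized to S] -> [S,I,I,S] (invalidations this op: 0; running total: 0)
Op 3: C0 write [C0 write: invalidate ['C3=S'] -> C0=M] -> [M,I,I,I] (invalidations this op: 1; running total: 1)
Op 4: C3 read [C3 read from I: others=['C0=M'] -> C3=S, others downsized to S] -> [S,I,I,S] (invalidations this op: 0; running total: 1)
Op 5: C3 write [C3 write: invalidate ['C0=S'] -> C3=M] -> [I,I,I,M] (invalidations this op: 1; running total: 2)
Op 6: C3 write [C3 write: already M (modified), no change] -> [I,I,I,M] (invalidations this op: 0; running total: 2)
Op 7: C3 write [C3 write: already M (modified), no change] -> [I,I,I,M] (invalidations this op: 0; running total: 2)
Op 8: C0 read [C0 read from I: others=['C3=M'] -> C0=S, others downsized to S] -> [S,I,I,S] (invalidations this op: 0; running total: 2)
Op 9: C0 write [C0 write: invalidate ['C3=S'] -> C0=M] -> [M,I,I,I] (invalidations this op: 1; running total: 3)
Op 10: C2 read [C2 read from I: others=['C0=M'] -> C2=S, others downsized to S] -> [S,I,S,I] (invalidations this op: 0; running total: 3)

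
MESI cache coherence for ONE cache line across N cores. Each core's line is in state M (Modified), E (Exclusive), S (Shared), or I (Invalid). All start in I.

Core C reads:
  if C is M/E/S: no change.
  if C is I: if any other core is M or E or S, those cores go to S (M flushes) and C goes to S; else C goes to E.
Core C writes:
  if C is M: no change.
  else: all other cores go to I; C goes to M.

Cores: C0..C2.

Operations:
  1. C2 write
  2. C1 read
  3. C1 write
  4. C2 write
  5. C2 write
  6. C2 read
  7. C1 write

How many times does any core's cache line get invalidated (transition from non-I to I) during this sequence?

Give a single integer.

Answer: 3

Derivation:
Op 1: C2 write [C2 write: invalidate none -> C2=M] -> [I,I,M] (invalidations this op: 0; running total: 0)
Op 2: C1 read [C1 read from I: others=['C2=M'] -> C1=S, others downsized to S] -> [I,S,S] (invalidations this op: 0; running total: 0)
Op 3: C1 write [C1 write: invalidate ['C2=S'] -> C1=M] -> [I,M,I] (invalidations this op: 1; running total: 1)
Op 4: C2 write [C2 write: invalidate ['C1=M'] -> C2=M] -> [I,I,M] (invalidations this op: 1; running total: 2)
Op 5: C2 write [C2 write: already M (modified), no change] -> [I,I,M] (invalidations this op: 0; running total: 2)
Op 6: C2 read [C2 read: already in M, no change] -> [I,I,M] (invalidations this op: 0; running total: 2)
Op 7: C1 write [C1 write: invalidate ['C2=M'] -> C1=M] -> [I,M,I] (invalidations this op: 1; running total: 3)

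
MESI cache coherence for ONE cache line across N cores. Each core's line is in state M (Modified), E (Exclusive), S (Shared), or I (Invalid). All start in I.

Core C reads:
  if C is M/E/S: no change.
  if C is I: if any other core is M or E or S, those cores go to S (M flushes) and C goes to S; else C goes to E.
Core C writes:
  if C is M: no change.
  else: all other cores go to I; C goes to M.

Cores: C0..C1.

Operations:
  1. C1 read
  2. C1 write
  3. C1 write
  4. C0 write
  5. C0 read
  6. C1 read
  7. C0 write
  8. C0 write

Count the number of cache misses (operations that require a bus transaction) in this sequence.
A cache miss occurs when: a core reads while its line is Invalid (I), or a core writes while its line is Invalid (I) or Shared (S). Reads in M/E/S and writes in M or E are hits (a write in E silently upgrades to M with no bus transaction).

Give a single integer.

Answer: 4

Derivation:
Op 1: C1 read [C1 read from I: no other sharers -> C1=E (exclusive)] -> [I,E] [MISS #1: read from I]
Op 2: C1 write [C1 write: invalidate none -> C1=M] -> [I,M] [hit: write from E is a silent E->M upgrade, no bus transaction]
Op 3: C1 write [C1 write: already M (modified), no change] -> [I,M] [hit: write from M]
Op 4: C0 write [C0 write: invalidate ['C1=M'] -> C0=M] -> [M,I] [MISS #2: write from I]
Op 5: C0 read [C0 read: already in M, no change] -> [M,I] [hit: read from M]
Op 6: C1 read [C1 read from I: others=['C0=M'] -> C1=S, others downsized to S] -> [S,S] [MISS #3: read from I]
Op 7: C0 write [C0 write: invalidate ['C1=S'] -> C0=M] -> [M,I] [MISS #4: write from S]
Op 8: C0 write [C0 write: already M (modified), no change] -> [M,I] [hit: write from M]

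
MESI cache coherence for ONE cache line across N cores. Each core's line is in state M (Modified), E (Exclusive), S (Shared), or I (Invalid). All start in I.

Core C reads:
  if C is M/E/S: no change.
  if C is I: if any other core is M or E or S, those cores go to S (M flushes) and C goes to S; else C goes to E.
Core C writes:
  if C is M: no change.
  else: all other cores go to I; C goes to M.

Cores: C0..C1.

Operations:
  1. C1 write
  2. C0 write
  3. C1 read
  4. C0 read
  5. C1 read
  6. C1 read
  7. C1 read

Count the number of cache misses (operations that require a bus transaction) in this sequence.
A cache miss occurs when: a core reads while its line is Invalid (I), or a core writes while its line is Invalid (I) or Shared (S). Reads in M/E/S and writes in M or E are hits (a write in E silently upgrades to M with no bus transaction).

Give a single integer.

Answer: 3

Derivation:
Op 1: C1 write [C1 write: invalidate none -> C1=M] -> [I,M] [MISS #1: write from I]
Op 2: C0 write [C0 write: invalidate ['C1=M'] -> C0=M] -> [M,I] [MISS #2: write from I]
Op 3: C1 read [C1 read from I: others=['C0=M'] -> C1=S, others downsized to S] -> [S,S] [MISS #3: read from I]
Op 4: C0 read [C0 read: already in S, no change] -> [S,S] [hit: read from S]
Op 5: C1 read [C1 read: already in S, no change] -> [S,S] [hit: read from S]
Op 6: C1 read [C1 read: already in S, no change] -> [S,S] [hit: read from S]
Op 7: C1 read [C1 read: already in S, no change] -> [S,S] [hit: read from S]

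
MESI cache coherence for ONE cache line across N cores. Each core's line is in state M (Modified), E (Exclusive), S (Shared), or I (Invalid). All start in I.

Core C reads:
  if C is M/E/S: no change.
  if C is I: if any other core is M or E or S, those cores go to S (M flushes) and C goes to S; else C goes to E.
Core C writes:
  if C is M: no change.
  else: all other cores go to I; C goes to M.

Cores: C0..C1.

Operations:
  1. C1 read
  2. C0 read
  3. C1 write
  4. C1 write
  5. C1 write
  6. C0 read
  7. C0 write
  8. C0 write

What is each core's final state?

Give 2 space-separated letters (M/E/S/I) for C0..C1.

Op 1: C1 read [C1 read from I: no other sharers -> C1=E (exclusive)] -> [I,E]
Op 2: C0 read [C0 read from I: others=['C1=E'] -> C0=S, others downsized to S] -> [S,S]
Op 3: C1 write [C1 write: invalidate ['C0=S'] -> C1=M] -> [I,M]
Op 4: C1 write [C1 write: already M (modified), no change] -> [I,M]
Op 5: C1 write [C1 write: already M (modified), no change] -> [I,M]
Op 6: C0 read [C0 read from I: others=['C1=M'] -> C0=S, others downsized to S] -> [S,S]
Op 7: C0 write [C0 write: invalidate ['C1=S'] -> C0=M] -> [M,I]
Op 8: C0 write [C0 write: already M (modified), no change] -> [M,I]

Answer: M I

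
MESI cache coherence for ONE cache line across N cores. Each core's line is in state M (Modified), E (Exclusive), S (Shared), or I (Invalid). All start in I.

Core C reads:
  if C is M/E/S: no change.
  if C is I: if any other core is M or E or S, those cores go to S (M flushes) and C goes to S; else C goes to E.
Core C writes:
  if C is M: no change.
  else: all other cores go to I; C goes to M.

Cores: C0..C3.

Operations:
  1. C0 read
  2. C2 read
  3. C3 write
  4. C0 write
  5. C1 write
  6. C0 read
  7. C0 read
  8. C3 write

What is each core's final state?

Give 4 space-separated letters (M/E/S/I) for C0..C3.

Op 1: C0 read [C0 read from I: no other sharers -> C0=E (exclusive)] -> [E,I,I,I]
Op 2: C2 read [C2 read from I: others=['C0=E'] -> C2=S, others downsized to S] -> [S,I,S,I]
Op 3: C3 write [C3 write: invalidate ['C0=S', 'C2=S'] -> C3=M] -> [I,I,I,M]
Op 4: C0 write [C0 write: invalidate ['C3=M'] -> C0=M] -> [M,I,I,I]
Op 5: C1 write [C1 write: invalidate ['C0=M'] -> C1=M] -> [I,M,I,I]
Op 6: C0 read [C0 read from I: others=['C1=M'] -> C0=S, others downsized to S] -> [S,S,I,I]
Op 7: C0 read [C0 read: already in S, no change] -> [S,S,I,I]
Op 8: C3 write [C3 write: invalidate ['C0=S', 'C1=S'] -> C3=M] -> [I,I,I,M]

Answer: I I I M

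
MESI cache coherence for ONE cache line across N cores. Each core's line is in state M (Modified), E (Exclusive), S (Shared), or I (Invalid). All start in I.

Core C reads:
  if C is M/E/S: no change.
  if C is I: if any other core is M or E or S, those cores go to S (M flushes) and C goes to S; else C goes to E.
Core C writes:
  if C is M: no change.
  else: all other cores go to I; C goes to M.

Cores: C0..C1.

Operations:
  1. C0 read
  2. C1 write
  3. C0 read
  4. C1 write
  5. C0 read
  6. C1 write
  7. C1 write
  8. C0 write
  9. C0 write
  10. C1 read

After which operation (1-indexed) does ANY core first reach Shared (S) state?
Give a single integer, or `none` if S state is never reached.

Answer: 3

Derivation:
Op 1: C0 read [C0 read from I: no other sharers -> C0=E (exclusive)] -> [E,I]
Op 2: C1 write [C1 write: invalidate ['C0=E'] -> C1=M] -> [I,M]
Op 3: C0 read [C0 read from I: others=['C1=M'] -> C0=S, others downsized to S] -> [S,S]
  -> First S state at op 3; remaining ops need not be traced.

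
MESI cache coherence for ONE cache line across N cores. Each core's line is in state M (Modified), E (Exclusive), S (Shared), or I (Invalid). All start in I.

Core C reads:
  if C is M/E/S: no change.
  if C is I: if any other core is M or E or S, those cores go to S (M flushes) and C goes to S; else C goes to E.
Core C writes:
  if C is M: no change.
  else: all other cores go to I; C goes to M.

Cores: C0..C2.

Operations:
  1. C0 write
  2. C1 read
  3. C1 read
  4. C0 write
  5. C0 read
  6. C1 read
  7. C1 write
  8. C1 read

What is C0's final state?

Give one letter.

Op 1: C0 write [C0 write: invalidate none -> C0=M] -> [M,I,I]
Op 2: C1 read [C1 read from I: others=['C0=M'] -> C1=S, others downsized to S] -> [S,S,I]
Op 3: C1 read [C1 read: already in S, no change] -> [S,S,I]
Op 4: C0 write [C0 write: invalidate ['C1=S'] -> C0=M] -> [M,I,I]
Op 5: C0 read [C0 read: already in M, no change] -> [M,I,I]
Op 6: C1 read [C1 read from I: others=['C0=M'] -> C1=S, others downsized to S] -> [S,S,I]
Op 7: C1 write [C1 write: invalidate ['C0=S'] -> C1=M] -> [I,M,I]
Op 8: C1 read [C1 read: already in M, no change] -> [I,M,I]

Answer: I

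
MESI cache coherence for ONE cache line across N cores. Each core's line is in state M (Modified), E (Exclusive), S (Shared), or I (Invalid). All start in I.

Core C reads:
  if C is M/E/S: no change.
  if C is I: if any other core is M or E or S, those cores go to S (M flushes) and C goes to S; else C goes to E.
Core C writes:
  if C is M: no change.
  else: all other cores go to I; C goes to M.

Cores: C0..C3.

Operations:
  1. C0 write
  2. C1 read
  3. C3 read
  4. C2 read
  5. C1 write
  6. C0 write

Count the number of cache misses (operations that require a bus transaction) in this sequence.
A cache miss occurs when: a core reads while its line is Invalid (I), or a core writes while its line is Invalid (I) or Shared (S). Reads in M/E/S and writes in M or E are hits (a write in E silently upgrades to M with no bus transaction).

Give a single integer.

Op 1: C0 write [C0 write: invalidate none -> C0=M] -> [M,I,I,I] [MISS #1: write from I]
Op 2: C1 read [C1 read from I: others=['C0=M'] -> C1=S, others downsized to S] -> [S,S,I,I] [MISS #2: read from I]
Op 3: C3 read [C3 read from I: others=['C0=S', 'C1=S'] -> C3=S, others downsized to S] -> [S,S,I,S] [MISS #3: read from I]
Op 4: C2 read [C2 read from I: others=['C0=S', 'C1=S', 'C3=S'] -> C2=S, others downsized to S] -> [S,S,S,S] [MISS #4: read from I]
Op 5: C1 write [C1 write: invalidate ['C0=S', 'C2=S', 'C3=S'] -> C1=M] -> [I,M,I,I] [MISS #5: write from S]
Op 6: C0 write [C0 write: invalidate ['C1=M'] -> C0=M] -> [M,I,I,I] [MISS #6: write from I]

Answer: 6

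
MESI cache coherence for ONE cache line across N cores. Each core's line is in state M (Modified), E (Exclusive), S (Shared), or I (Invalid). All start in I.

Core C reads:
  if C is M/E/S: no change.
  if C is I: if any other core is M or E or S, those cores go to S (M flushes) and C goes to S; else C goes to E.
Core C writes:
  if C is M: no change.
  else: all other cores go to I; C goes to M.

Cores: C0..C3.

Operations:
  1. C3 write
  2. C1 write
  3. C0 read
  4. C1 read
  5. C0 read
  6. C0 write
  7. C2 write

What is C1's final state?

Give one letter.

Answer: I

Derivation:
Op 1: C3 write [C3 write: invalidate none -> C3=M] -> [I,I,I,M]
Op 2: C1 write [C1 write: invalidate ['C3=M'] -> C1=M] -> [I,M,I,I]
Op 3: C0 read [C0 read from I: others=['C1=M'] -> C0=S, others downsized to S] -> [S,S,I,I]
Op 4: C1 read [C1 read: already in S, no change] -> [S,S,I,I]
Op 5: C0 read [C0 read: already in S, no change] -> [S,S,I,I]
Op 6: C0 write [C0 write: invalidate ['C1=S'] -> C0=M] -> [M,I,I,I]
Op 7: C2 write [C2 write: invalidate ['C0=M'] -> C2=M] -> [I,I,M,I]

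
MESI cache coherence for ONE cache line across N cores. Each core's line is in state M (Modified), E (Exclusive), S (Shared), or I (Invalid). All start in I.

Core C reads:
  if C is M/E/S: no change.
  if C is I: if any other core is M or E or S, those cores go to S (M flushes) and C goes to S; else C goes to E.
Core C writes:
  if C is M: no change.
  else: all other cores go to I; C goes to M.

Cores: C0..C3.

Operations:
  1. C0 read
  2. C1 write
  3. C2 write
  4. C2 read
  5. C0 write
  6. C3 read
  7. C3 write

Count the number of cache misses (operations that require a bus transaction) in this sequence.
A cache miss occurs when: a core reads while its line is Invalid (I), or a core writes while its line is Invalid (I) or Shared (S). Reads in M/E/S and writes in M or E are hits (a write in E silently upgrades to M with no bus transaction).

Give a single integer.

Op 1: C0 read [C0 read from I: no other sharers -> C0=E (exclusive)] -> [E,I,I,I] [MISS #1: read from I]
Op 2: C1 write [C1 write: invalidate ['C0=E'] -> C1=M] -> [I,M,I,I] [MISS #2: write from I]
Op 3: C2 write [C2 write: invalidate ['C1=M'] -> C2=M] -> [I,I,M,I] [MISS #3: write from I]
Op 4: C2 read [C2 read: already in M, no change] -> [I,I,M,I] [hit: read from M]
Op 5: C0 write [C0 write: invalidate ['C2=M'] -> C0=M] -> [M,I,I,I] [MISS #4: write from I]
Op 6: C3 read [C3 read from I: others=['C0=M'] -> C3=S, others downsized to S] -> [S,I,I,S] [MISS #5: read from I]
Op 7: C3 write [C3 write: invalidate ['C0=S'] -> C3=M] -> [I,I,I,M] [MISS #6: write from S]

Answer: 6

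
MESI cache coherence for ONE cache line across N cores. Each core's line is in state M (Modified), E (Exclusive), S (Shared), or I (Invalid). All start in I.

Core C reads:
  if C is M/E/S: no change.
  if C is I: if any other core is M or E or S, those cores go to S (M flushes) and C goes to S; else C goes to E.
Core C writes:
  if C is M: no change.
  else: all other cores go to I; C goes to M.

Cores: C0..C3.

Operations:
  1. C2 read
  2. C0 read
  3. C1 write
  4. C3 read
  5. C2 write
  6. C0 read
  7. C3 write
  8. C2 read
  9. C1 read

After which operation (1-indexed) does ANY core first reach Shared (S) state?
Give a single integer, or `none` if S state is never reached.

Op 1: C2 read [C2 read from I: no other sharers -> C2=E (exclusive)] -> [I,I,E,I]
Op 2: C0 read [C0 read from I: others=['C2=E'] -> C0=S, others downsized to S] -> [S,I,S,I]
  -> First S state at op 2; remaining ops need not be traced.

Answer: 2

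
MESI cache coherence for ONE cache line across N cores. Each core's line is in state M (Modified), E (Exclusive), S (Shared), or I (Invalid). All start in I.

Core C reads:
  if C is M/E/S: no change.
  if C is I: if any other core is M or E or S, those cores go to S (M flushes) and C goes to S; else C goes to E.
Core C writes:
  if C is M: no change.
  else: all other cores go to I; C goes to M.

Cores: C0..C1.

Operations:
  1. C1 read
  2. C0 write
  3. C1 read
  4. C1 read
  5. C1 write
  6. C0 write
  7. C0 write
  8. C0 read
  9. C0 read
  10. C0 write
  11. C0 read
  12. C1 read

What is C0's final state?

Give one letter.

Answer: S

Derivation:
Op 1: C1 read [C1 read from I: no other sharers -> C1=E (exclusive)] -> [I,E]
Op 2: C0 write [C0 write: invalidate ['C1=E'] -> C0=M] -> [M,I]
Op 3: C1 read [C1 read from I: others=['C0=M'] -> C1=S, others downsized to S] -> [S,S]
Op 4: C1 read [C1 read: already in S, no change] -> [S,S]
Op 5: C1 write [C1 write: invalidate ['C0=S'] -> C1=M] -> [I,M]
Op 6: C0 write [C0 write: invalidate ['C1=M'] -> C0=M] -> [M,I]
Op 7: C0 write [C0 write: already M (modified), no change] -> [M,I]
Op 8: C0 read [C0 read: already in M, no change] -> [M,I]
Op 9: C0 read [C0 read: already in M, no change] -> [M,I]
Op 10: C0 write [C0 write: already M (modified), no change] -> [M,I]
Op 11: C0 read [C0 read: already in M, no change] -> [M,I]
Op 12: C1 read [C1 read from I: others=['C0=M'] -> C1=S, others downsized to S] -> [S,S]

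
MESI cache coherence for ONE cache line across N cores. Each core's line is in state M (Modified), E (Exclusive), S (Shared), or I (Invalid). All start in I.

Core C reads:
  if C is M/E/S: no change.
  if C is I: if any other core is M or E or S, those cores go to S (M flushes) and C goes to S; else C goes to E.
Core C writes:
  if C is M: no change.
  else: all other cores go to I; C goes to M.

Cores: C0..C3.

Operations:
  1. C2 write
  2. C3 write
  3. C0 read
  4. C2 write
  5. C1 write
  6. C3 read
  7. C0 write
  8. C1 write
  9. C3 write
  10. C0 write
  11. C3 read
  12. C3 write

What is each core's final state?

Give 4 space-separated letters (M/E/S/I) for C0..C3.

Answer: I I I M

Derivation:
Op 1: C2 write [C2 write: invalidate none -> C2=M] -> [I,I,M,I]
Op 2: C3 write [C3 write: invalidate ['C2=M'] -> C3=M] -> [I,I,I,M]
Op 3: C0 read [C0 read from I: others=['C3=M'] -> C0=S, others downsized to S] -> [S,I,I,S]
Op 4: C2 write [C2 write: invalidate ['C0=S', 'C3=S'] -> C2=M] -> [I,I,M,I]
Op 5: C1 write [C1 write: invalidate ['C2=M'] -> C1=M] -> [I,M,I,I]
Op 6: C3 read [C3 read from I: others=['C1=M'] -> C3=S, others downsized to S] -> [I,S,I,S]
Op 7: C0 write [C0 write: invalidate ['C1=S', 'C3=S'] -> C0=M] -> [M,I,I,I]
Op 8: C1 write [C1 write: invalidate ['C0=M'] -> C1=M] -> [I,M,I,I]
Op 9: C3 write [C3 write: invalidate ['C1=M'] -> C3=M] -> [I,I,I,M]
Op 10: C0 write [C0 write: invalidate ['C3=M'] -> C0=M] -> [M,I,I,I]
Op 11: C3 read [C3 read from I: others=['C0=M'] -> C3=S, others downsized to S] -> [S,I,I,S]
Op 12: C3 write [C3 write: invalidate ['C0=S'] -> C3=M] -> [I,I,I,M]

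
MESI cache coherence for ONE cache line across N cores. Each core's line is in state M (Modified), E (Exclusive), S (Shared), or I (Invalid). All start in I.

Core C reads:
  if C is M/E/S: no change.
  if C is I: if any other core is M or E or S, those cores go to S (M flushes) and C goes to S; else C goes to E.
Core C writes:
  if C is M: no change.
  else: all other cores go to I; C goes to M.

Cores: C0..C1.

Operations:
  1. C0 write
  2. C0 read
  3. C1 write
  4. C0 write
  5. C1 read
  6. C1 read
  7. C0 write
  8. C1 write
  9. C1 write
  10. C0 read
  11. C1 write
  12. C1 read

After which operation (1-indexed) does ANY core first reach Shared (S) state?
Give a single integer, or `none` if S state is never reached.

Op 1: C0 write [C0 write: invalidate none -> C0=M] -> [M,I]
Op 2: C0 read [C0 read: already in M, no change] -> [M,I]
Op 3: C1 write [C1 write: invalidate ['C0=M'] -> C1=M] -> [I,M]
Op 4: C0 write [C0 write: invalidate ['C1=M'] -> C0=M] -> [M,I]
Op 5: C1 read [C1 read from I: others=['C0=M'] -> C1=S, others downsized to S] -> [S,S]
  -> First S state at op 5; remaining ops need not be traced.

Answer: 5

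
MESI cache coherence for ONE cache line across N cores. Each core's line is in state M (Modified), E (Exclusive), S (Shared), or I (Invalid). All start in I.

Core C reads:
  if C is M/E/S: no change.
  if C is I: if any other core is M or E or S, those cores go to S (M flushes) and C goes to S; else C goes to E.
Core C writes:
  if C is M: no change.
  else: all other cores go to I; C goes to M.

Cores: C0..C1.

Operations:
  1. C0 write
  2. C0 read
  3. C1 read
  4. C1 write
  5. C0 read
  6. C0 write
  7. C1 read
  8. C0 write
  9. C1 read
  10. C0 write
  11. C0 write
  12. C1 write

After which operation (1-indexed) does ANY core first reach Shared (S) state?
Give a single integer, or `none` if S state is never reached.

Op 1: C0 write [C0 write: invalidate none -> C0=M] -> [M,I]
Op 2: C0 read [C0 read: already in M, no change] -> [M,I]
Op 3: C1 read [C1 read from I: others=['C0=M'] -> C1=S, others downsized to S] -> [S,S]
  -> First S state at op 3; remaining ops need not be traced.

Answer: 3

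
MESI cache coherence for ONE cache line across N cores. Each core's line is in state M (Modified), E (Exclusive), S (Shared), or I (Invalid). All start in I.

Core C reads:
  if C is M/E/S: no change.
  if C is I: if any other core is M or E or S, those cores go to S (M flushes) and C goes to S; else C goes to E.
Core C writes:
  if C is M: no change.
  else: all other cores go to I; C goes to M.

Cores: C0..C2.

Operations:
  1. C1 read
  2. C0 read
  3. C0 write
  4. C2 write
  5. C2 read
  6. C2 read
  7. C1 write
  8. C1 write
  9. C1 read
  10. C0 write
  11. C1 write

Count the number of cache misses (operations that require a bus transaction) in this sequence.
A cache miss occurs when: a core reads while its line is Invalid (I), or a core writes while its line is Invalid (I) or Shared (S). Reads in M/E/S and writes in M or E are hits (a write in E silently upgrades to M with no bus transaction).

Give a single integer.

Op 1: C1 read [C1 read from I: no other sharers -> C1=E (exclusive)] -> [I,E,I] [MISS #1: read from I]
Op 2: C0 read [C0 read from I: others=['C1=E'] -> C0=S, others downsized to S] -> [S,S,I] [MISS #2: read from I]
Op 3: C0 write [C0 write: invalidate ['C1=S'] -> C0=M] -> [M,I,I] [MISS #3: write from S]
Op 4: C2 write [C2 write: invalidate ['C0=M'] -> C2=M] -> [I,I,M] [MISS #4: write from I]
Op 5: C2 read [C2 read: already in M, no change] -> [I,I,M] [hit: read from M]
Op 6: C2 read [C2 read: already in M, no change] -> [I,I,M] [hit: read from M]
Op 7: C1 write [C1 write: invalidate ['C2=M'] -> C1=M] -> [I,M,I] [MISS #5: write from I]
Op 8: C1 write [C1 write: already M (modified), no change] -> [I,M,I] [hit: write from M]
Op 9: C1 read [C1 read: already in M, no change] -> [I,M,I] [hit: read from M]
Op 10: C0 write [C0 write: invalidate ['C1=M'] -> C0=M] -> [M,I,I] [MISS #6: write from I]
Op 11: C1 write [C1 write: invalidate ['C0=M'] -> C1=M] -> [I,M,I] [MISS #7: write from I]

Answer: 7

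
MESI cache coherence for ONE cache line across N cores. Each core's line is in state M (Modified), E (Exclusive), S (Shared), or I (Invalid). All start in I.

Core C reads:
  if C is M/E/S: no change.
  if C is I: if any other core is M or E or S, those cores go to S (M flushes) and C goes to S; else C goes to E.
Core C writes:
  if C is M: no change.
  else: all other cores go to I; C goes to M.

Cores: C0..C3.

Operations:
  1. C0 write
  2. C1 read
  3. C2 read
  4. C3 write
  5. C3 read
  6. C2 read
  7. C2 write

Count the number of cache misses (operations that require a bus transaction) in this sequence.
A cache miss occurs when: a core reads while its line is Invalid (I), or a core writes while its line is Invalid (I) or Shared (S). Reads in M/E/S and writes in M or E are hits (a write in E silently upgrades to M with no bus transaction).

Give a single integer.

Op 1: C0 write [C0 write: invalidate none -> C0=M] -> [M,I,I,I] [MISS #1: write from I]
Op 2: C1 read [C1 read from I: others=['C0=M'] -> C1=S, others downsized to S] -> [S,S,I,I] [MISS #2: read from I]
Op 3: C2 read [C2 read from I: others=['C0=S', 'C1=S'] -> C2=S, others downsized to S] -> [S,S,S,I] [MISS #3: read from I]
Op 4: C3 write [C3 write: invalidate ['C0=S', 'C1=S', 'C2=S'] -> C3=M] -> [I,I,I,M] [MISS #4: write from I]
Op 5: C3 read [C3 read: already in M, no change] -> [I,I,I,M] [hit: read from M]
Op 6: C2 read [C2 read from I: others=['C3=M'] -> C2=S, others downsized to S] -> [I,I,S,S] [MISS #5: read from I]
Op 7: C2 write [C2 write: invalidate ['C3=S'] -> C2=M] -> [I,I,M,I] [MISS #6: write from S]

Answer: 6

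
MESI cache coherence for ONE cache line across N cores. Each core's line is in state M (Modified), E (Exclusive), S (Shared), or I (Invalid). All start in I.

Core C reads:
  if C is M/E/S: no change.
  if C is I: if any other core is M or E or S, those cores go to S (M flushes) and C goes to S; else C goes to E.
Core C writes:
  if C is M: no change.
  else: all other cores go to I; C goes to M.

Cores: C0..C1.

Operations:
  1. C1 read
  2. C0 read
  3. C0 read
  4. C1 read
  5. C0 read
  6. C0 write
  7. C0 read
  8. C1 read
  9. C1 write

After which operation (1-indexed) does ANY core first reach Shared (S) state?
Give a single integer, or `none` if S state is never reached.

Op 1: C1 read [C1 read from I: no other sharers -> C1=E (exclusive)] -> [I,E]
Op 2: C0 read [C0 read from I: others=['C1=E'] -> C0=S, others downsized to S] -> [S,S]
  -> First S state at op 2; remaining ops need not be traced.

Answer: 2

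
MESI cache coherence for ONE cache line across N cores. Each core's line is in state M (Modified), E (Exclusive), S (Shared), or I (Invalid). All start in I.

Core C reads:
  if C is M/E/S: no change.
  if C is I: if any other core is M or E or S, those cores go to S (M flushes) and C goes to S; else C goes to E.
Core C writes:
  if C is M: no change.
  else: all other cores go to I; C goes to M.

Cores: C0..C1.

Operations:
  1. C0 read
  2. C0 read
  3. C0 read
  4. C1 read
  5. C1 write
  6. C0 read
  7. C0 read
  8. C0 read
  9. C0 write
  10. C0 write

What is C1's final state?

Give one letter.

Op 1: C0 read [C0 read from I: no other sharers -> C0=E (exclusive)] -> [E,I]
Op 2: C0 read [C0 read: already in E, no change] -> [E,I]
Op 3: C0 read [C0 read: already in E, no change] -> [E,I]
Op 4: C1 read [C1 read from I: others=['C0=E'] -> C1=S, others downsized to S] -> [S,S]
Op 5: C1 write [C1 write: invalidate ['C0=S'] -> C1=M] -> [I,M]
Op 6: C0 read [C0 read from I: others=['C1=M'] -> C0=S, others downsized to S] -> [S,S]
Op 7: C0 read [C0 read: already in S, no change] -> [S,S]
Op 8: C0 read [C0 read: already in S, no change] -> [S,S]
Op 9: C0 write [C0 write: invalidate ['C1=S'] -> C0=M] -> [M,I]
Op 10: C0 write [C0 write: already M (modified), no change] -> [M,I]

Answer: I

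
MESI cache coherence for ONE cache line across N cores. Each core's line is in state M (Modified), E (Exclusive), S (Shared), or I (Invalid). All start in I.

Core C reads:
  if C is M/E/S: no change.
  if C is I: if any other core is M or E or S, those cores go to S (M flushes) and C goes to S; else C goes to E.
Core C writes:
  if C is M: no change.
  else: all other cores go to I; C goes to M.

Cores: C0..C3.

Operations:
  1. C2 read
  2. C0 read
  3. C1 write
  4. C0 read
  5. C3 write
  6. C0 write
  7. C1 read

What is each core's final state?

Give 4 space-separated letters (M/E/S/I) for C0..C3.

Op 1: C2 read [C2 read from I: no other sharers -> C2=E (exclusive)] -> [I,I,E,I]
Op 2: C0 read [C0 read from I: others=['C2=E'] -> C0=S, others downsized to S] -> [S,I,S,I]
Op 3: C1 write [C1 write: invalidate ['C0=S', 'C2=S'] -> C1=M] -> [I,M,I,I]
Op 4: C0 read [C0 read from I: others=['C1=M'] -> C0=S, others downsized to S] -> [S,S,I,I]
Op 5: C3 write [C3 write: invalidate ['C0=S', 'C1=S'] -> C3=M] -> [I,I,I,M]
Op 6: C0 write [C0 write: invalidate ['C3=M'] -> C0=M] -> [M,I,I,I]
Op 7: C1 read [C1 read from I: others=['C0=M'] -> C1=S, others downsized to S] -> [S,S,I,I]

Answer: S S I I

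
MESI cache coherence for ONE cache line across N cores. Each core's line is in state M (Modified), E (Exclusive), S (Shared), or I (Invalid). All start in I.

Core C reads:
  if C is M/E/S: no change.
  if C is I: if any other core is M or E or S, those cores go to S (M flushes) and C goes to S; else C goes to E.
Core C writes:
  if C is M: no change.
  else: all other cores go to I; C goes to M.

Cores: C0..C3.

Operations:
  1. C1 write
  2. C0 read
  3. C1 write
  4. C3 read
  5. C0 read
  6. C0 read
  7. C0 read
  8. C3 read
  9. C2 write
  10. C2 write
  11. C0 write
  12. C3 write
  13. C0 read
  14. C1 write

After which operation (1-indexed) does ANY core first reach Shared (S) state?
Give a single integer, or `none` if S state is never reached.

Answer: 2

Derivation:
Op 1: C1 write [C1 write: invalidate none -> C1=M] -> [I,M,I,I]
Op 2: C0 read [C0 read from I: others=['C1=M'] -> C0=S, others downsized to S] -> [S,S,I,I]
  -> First S state at op 2; remaining ops need not be traced.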